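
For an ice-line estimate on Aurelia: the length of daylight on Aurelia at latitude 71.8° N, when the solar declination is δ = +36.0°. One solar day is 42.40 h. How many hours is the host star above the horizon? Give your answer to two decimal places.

Sunrise equation: cos H₀ = −tan φ · tan δ = -2.2098 ≤ −1, so the host star never sets (polar day) and H₀ = π.
Daylight = 2H₀/(2π) × 42.40 h = (3.1416/π) × 42.40 = 42.40 h.

42.40 h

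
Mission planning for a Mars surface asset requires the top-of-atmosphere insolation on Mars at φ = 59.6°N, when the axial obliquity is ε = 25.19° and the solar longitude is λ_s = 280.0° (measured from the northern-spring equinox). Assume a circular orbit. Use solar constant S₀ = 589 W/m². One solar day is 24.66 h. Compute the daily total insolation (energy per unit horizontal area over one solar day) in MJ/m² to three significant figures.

0.717 MJ/m²

Solar declination: sin δ = sin ε · sin λ_s = sin 25.19° × sin 280.0° = -0.41916, so δ = -24.781°.
cos H₀ = −tan(+59.6°) tan(-24.781°) = 0.7869, H₀ = 0.6650 rad.
Bracket: H₀ sin φ sin δ + cos φ cos δ sin H₀ = 0.6650×0.86251×-0.41916 + 0.50603×0.90791×0.61709 = -0.240417 + 0.283509 = 0.043092.
Q̄ = (S₀/π) × [bracket] = (589/π) × 0.043092 = 8.0791 W/m².
Daily total = Q̄ × 24.66 h × 3600 s/h = 8.0791 × 24.66 × 3600 / 10⁶ = 0.7172 MJ/m².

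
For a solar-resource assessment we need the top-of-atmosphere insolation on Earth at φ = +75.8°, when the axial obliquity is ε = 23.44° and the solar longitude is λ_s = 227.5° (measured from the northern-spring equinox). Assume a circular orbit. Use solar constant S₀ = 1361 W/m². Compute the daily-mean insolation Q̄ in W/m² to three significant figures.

Q̄ ≈ 0.00 W/m²

Solar declination: sin δ = sin ε · sin λ_s = sin 23.44° × sin 227.5° = -0.29328, so δ = -17.054°.
cos H₀ = −tan(+75.8°) tan(-17.054°) = 1.2123 ≥ 1 ⇒ polar night, H₀ = 0 and Q̄ = 0.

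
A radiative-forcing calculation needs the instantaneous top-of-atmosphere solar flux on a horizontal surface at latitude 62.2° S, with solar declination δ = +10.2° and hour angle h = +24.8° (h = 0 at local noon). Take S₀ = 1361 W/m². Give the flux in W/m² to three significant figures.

354 W/m²

cos θ_z = sin φ sin δ + cos φ cos δ cos h = -0.156646 + 0.416684 = 0.260038.
Flux = S₀ · cos θ_z = 1361 × 0.260038 = 353.9 W/m².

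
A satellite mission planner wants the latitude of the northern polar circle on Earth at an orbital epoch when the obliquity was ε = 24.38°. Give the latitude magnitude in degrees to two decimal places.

The polar circle is the lowest latitude that experiences at least one full rotation of continuous daylight at the northern-summer solstice; it lies at |ϕ| = 90° − ε = 90° − 24.38° = 65.62°.

65.62°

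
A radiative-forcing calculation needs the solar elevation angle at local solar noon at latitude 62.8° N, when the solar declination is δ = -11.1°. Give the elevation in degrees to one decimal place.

16.1°

At local noon the hour angle is zero, so the zenith angle equals |φ − δ| = |+62.8° − (-11.100°)| = 73.900°.
Elevation = 90° − 73.900° = 16.1°.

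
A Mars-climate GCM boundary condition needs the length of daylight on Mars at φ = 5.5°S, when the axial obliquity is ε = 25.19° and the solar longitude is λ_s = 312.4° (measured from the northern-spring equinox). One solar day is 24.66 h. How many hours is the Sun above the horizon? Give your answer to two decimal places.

12.58 h

Solar declination: sin δ = sin ε · sin λ_s = sin 25.19° × sin 312.4° = -0.31430, so δ = -18.319°.
cos H₀ = −tan φ · tan δ = −tan(-5.5°) × tan(-18.319°) = -0.0319, so H₀ = 1.6027 rad = 91.83°.
Daylight = 2H₀/(2π) × 24.66 h = (1.6027/π) × 24.66 = 12.58 h.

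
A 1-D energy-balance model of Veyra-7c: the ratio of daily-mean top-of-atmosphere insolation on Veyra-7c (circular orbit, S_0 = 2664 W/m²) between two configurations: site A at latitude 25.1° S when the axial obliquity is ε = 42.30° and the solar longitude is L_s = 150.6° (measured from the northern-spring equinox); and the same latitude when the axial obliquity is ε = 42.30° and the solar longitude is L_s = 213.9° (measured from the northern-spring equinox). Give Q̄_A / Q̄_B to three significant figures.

Q̄_A / Q̄_B ≈ 0.585

— Configuration A (ϕ=-25.1°):
Solar declination: sin δ = sin ε · sin L_s = sin 42.30° × sin 150.6° = 0.33038, so δ = +19.292°.
cos h₀ = −tan(-25.1°) tan(+19.292°) = 0.1640, h₀ = 1.4061 rad.
Bracket: h₀ sin ϕ sin δ + cos ϕ cos δ sin h₀ = 1.4061×-0.42420×0.33038 + 0.90557×0.94385×0.98647 = -0.197061 + 0.843158 = 0.646097.
Q̄ = (S_0/π) × [bracket] = (2664/π) × 0.646097 = 547.88 W/m².
— Configuration B (ϕ=-25.1°):
Solar declination: sin δ = sin ε · sin L_s = sin 42.30° × sin 213.9° = -0.37537, so δ = -22.047°.
cos h₀ = −tan(-25.1°) tan(-22.047°) = -0.1897, h₀ = 1.7617 rad.
Bracket: h₀ sin ϕ sin δ + cos ϕ cos δ sin h₀ = 1.7617×-0.42420×-0.37537 + 0.90557×0.92688×0.98184 = 0.280519 + 0.824112 = 1.104631.
Q̄ = (S_0/π) × [bracket] = (2664/π) × 1.104631 = 936.70 W/m².
Ratio Q̄_A / Q̄_B = 547.88 / 936.70 = 0.5849.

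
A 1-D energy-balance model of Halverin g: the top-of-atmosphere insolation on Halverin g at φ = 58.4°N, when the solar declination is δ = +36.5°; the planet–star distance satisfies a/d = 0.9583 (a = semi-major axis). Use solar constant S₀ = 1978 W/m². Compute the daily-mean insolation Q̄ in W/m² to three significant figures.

cos H₀ = −tan(+58.4°) tan(+36.500°) = -1.2028 ≤ −1 ⇒ polar day, H₀ = π.
Bracket: H₀ sin φ sin δ + cos φ cos δ sin H₀ = 3.1416×0.85173×0.59482 + 0.52399×0.80386×0.00000 = 1.591616 + 0.000000 = 1.591616.
Inverse-square distance factor (a/d)² = 0.9583² = 0.918339.
Q̄ = (S₀/π) × 0.918339 × [bracket] = (1978/π) × 0.918339 × 1.591616 = 920.3 W/m².

Q̄ ≈ 920 W/m²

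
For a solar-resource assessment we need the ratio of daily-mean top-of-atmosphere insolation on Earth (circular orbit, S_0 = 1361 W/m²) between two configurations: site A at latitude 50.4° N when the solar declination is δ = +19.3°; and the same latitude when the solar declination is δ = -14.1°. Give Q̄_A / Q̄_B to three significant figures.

— Configuration A (ϕ=+50.4°):
cos h₀ = −tan(+50.4°) tan(+19.300°) = -0.4233, h₀ = 2.0079 rad.
Bracket: h₀ sin ϕ sin δ + cos ϕ cos δ sin h₀ = 2.0079×0.77051×0.33051 + 0.63742×0.94380×0.90598 = 0.511334 + 0.545035 = 1.056369.
Q̄ = (S_0/π) × [bracket] = (1361/π) × 1.056369 = 457.64 W/m².
— Configuration B (ϕ=+50.4°):
cos h₀ = −tan(+50.4°) tan(-14.100°) = 0.3036, h₀ = 1.2623 rad.
Bracket: h₀ sin ϕ sin δ + cos ϕ cos δ sin h₀ = 1.2623×0.77051×-0.24362 + 0.63742×0.96987×0.95279 = -0.236948 + 0.589029 = 0.352081.
Q̄ = (S_0/π) × [bracket] = (1361/π) × 0.352081 = 152.53 W/m².
Ratio Q̄_A / Q̄_B = 457.64 / 152.53 = 3.000.

Q̄_A / Q̄_B ≈ 3.00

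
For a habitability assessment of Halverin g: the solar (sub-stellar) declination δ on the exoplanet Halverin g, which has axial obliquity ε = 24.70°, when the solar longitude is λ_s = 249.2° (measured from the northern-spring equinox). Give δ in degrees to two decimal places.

sin δ = sin ε · sin λ_s = sin 24.70° × sin 249.2° = -0.390633.
δ = arcsin(-0.390633) = -22.99°.

δ = -22.99°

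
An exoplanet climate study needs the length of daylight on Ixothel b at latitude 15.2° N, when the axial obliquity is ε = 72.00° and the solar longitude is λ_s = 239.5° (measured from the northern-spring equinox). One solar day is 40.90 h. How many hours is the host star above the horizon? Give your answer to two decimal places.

Solar declination: sin δ = sin ε · sin λ_s = sin 72.00° × sin 239.5° = -0.81946, so δ = -55.031°.
cos H₀ = −tan φ · tan δ = −tan(+15.2°) × tan(-55.031°) = 0.3885, so H₀ = 1.1718 rad = 67.14°.
Daylight = 2H₀/(2π) × 40.90 h = (1.1718/π) × 40.90 = 15.26 h.

15.26 h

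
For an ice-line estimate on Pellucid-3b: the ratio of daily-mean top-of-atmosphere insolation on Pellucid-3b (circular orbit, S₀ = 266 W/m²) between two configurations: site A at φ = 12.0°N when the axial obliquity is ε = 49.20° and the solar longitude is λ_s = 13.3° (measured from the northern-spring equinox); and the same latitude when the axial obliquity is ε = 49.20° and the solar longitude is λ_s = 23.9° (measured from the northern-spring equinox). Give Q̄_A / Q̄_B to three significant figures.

— Configuration A (φ=+12.0°):
Solar declination: sin δ = sin ε · sin λ_s = sin 49.20° × sin 13.3° = 0.17415, so δ = +10.029°.
cos H₀ = −tan(+12.0°) tan(+10.029°) = -0.0376, H₀ = 1.6084 rad.
Bracket: H₀ sin φ sin δ + cos φ cos δ sin H₀ = 1.6084×0.20791×0.17415 + 0.97815×0.98472×0.99929 = 0.058236 + 0.962520 = 1.020756.
Q̄ = (S₀/π) × [bracket] = (266/π) × 1.020756 = 86.428 W/m².
— Configuration B (φ=+12.0°):
Solar declination: sin δ = sin ε · sin λ_s = sin 49.20° × sin 23.9° = 0.30669, so δ = +17.860°.
cos H₀ = −tan(+12.0°) tan(+17.860°) = -0.0685, H₀ = 1.6393 rad.
Bracket: H₀ sin φ sin δ + cos φ cos δ sin H₀ = 1.6393×0.20791×0.30669 + 0.97815×0.95181×0.99765 = 0.104528 + 0.928825 = 1.033353.
Q̄ = (S₀/π) × [bracket] = (266/π) × 1.033353 = 87.494 W/m².
Ratio Q̄_A / Q̄_B = 86.428 / 87.494 = 0.9878.

Q̄_A / Q̄_B ≈ 0.988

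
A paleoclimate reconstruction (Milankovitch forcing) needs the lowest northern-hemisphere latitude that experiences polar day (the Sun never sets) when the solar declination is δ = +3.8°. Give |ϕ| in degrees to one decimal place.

Polar day requires cos h₀ = −tan ϕ tan δ ≤ −1, i.e. tan ϕ tan δ ≥ 1.
The boundary is |tan ϕ| · |tan δ| = 1, so |ϕ| = 90° − |δ| = 90° − 3.8° = 86.2° in the northern hemisphere.

|ϕ| = 86.2°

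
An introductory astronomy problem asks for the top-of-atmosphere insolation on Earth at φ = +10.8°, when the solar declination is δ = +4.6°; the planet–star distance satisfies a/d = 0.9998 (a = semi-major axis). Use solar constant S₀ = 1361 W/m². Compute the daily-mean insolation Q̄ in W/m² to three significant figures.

cos H₀ = −tan(+10.8°) tan(+4.600°) = -0.0153, H₀ = 1.5861 rad.
Bracket: H₀ sin φ sin δ + cos φ cos δ sin H₀ = 1.5861×0.18738×0.08020 + 0.98229×0.99678×0.99988 = 0.023836 + 0.979010 = 1.002846.
Inverse-square distance factor (a/d)² = 0.9998² = 0.999600.
Q̄ = (S₀/π) × 0.999600 × [bracket] = (1361/π) × 0.999600 × 1.002846 = 434.3 W/m².

Q̄ ≈ 434 W/m²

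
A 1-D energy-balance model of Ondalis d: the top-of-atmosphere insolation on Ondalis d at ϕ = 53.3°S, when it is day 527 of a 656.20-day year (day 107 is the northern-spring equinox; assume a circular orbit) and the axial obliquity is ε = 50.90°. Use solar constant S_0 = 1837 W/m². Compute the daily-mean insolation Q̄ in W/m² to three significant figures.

Solar longitude: L_s = 360° × (527 − 107)/656.20 = 230.418°.
sin δ = sin 50.90° × sin 230.418° = -0.59811, so δ = -36.734°.
cos h₀ = −tan(-53.3°) tan(-36.734°) = -1.0013 ≤ −1 ⇒ polar day, h₀ = π.
Bracket: h₀ sin ϕ sin δ + cos ϕ cos δ sin h₀ = 3.1416×-0.80178×-0.59811 + 0.59763×0.80142×0.00000 = 1.506563 + 0.000000 = 1.506563.
Q̄ = (S_0/π) × [bracket] = (1837/π) × 1.506563 = 880.9 W/m².

Q̄ ≈ 881 W/m²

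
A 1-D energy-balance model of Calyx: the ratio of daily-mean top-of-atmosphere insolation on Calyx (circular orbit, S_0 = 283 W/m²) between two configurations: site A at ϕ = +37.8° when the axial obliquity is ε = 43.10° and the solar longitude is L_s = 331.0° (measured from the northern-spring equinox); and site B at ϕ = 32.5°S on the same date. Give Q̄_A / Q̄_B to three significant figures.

Q̄_A / Q̄_B ≈ 0.415

— Configuration A (ϕ=+37.8°):
Solar declination: sin δ = sin ε · sin L_s = sin 43.10° × sin 331.0° = -0.33126, so δ = -19.345°.
cos h₀ = −tan(+37.8°) tan(-19.345°) = 0.2723, h₀ = 1.2950 rad.
Bracket: h₀ sin ϕ sin δ + cos ϕ cos δ sin h₀ = 1.2950×0.61291×-0.33126 + 0.79016×0.94354×0.96221 = -0.262927 + 0.717373 = 0.454446.
Q̄ = (S_0/π) × [bracket] = (283/π) × 0.454446 = 40.937 W/m².
— Configuration B (ϕ=-32.5°):
cos h₀ = −tan(-32.5°) tan(-19.345°) = -0.2237, h₀ = 1.7964 rad.
Bracket: h₀ sin ϕ sin δ + cos ϕ cos δ sin h₀ = 1.7964×-0.53730×-0.33126 + 0.84339×0.94354×0.97467 = 0.319734 + 0.775615 = 1.095349.
Q̄ = (S_0/π) × [bracket] = (283/π) × 1.095349 = 98.671 W/m².
Ratio Q̄_A / Q̄_B = 40.937 / 98.671 = 0.4149.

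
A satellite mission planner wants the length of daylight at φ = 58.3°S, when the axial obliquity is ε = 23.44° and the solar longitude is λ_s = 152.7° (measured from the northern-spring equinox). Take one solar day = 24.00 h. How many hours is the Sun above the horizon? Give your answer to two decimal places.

Solar declination: sin δ = sin ε · sin λ_s = sin 23.44° × sin 152.7° = 0.18245, so δ = +10.512°.
cos H₀ = −tan φ · tan δ = −tan(-58.3°) × tan(+10.512°) = 0.3004, so H₀ = 1.2656 rad = 72.52°.
Daylight = 2H₀/(2π) × 24.00 h = (1.2656/π) × 24.00 = 9.67 h.

9.67 h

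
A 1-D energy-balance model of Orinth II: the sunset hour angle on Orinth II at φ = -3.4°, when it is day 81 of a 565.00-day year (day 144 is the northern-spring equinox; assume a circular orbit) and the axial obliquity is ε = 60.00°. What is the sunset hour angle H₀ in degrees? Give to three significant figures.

Solar longitude: λ_s = 360° × (81 − 144)/565.00 = -40.142°, i.e. -40.142° + 360° = 319.858°.
sin δ = sin 60.00° × sin 319.858° = -0.55831, so δ = -33.939°.
cos H₀ = −tan φ · tan δ = −tan(-3.4°) × tan(-33.939°) = -0.0400, so H₀ = 1.6108 rad = 92.29°.

H₀ = 92.3°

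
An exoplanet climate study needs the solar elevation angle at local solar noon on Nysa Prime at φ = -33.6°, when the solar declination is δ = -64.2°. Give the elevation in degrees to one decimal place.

At local noon the hour angle is zero, so the zenith angle equals |φ − δ| = |-33.6° − (-64.200°)| = 30.600°.
Elevation = 90° − 30.600° = 59.4°.

59.4°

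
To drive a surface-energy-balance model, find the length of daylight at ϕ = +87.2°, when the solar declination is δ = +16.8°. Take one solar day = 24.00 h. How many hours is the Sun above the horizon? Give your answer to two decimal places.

24.00 h

Sunrise equation: cos h₀ = −tan ϕ · tan δ = -6.1732 ≤ −1, so the Sun never sets (polar day) and h₀ = π.
Daylight = 2h₀/(2π) × 24.00 h = (3.1416/π) × 24.00 = 24.00 h.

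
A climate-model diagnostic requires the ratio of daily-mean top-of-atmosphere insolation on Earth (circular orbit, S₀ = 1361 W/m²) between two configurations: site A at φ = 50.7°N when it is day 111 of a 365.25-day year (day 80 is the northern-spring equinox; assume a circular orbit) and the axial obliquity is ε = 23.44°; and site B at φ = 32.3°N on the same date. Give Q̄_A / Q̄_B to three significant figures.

Q̄_A / Q̄_B ≈ 0.882

— Configuration A (φ=+50.7°):
Solar longitude: λ_s = 360° × (111 − 80)/365.25 = 30.554°.
sin δ = sin 23.44° × sin 30.554° = 0.20222, so δ = +11.667°.
cos H₀ = −tan(+50.7°) tan(+11.667°) = -0.2523, H₀ = 1.8258 rad.
Bracket: H₀ sin φ sin δ + cos φ cos δ sin H₀ = 1.8258×0.77384×0.20222 + 0.63338×0.97934×0.96766 = 0.285712 + 0.600234 = 0.885946.
Q̄ = (S₀/π) × [bracket] = (1361/π) × 0.885946 = 383.81 W/m².
— Configuration B (φ=+32.3°):
cos H₀ = −tan(+32.3°) tan(+11.667°) = -0.1305, H₀ = 1.7017 rad.
Bracket: H₀ sin φ sin δ + cos φ cos δ sin H₀ = 1.7017×0.53435×0.20222 + 0.84526×0.97934×0.99144 = 0.183879 + 0.820711 = 1.004590.
Q̄ = (S₀/π) × [bracket] = (1361/π) × 1.004590 = 435.21 W/m².
Ratio Q̄_A / Q̄_B = 383.81 / 435.21 = 0.8819.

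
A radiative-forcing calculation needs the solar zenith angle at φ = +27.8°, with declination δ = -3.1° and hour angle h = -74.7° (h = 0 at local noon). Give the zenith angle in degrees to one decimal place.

θ_z = 78.0°

cos θ_z = sin φ sin δ + cos φ cos δ cos h = -0.025222 + 0.233076 = 0.207854.
θ_z = arccos(0.207854) = 78.0°.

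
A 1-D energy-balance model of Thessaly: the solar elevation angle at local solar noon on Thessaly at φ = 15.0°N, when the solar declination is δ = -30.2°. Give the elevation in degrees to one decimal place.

44.8°

At local noon the hour angle is zero, so the zenith angle equals |φ − δ| = |+15.0° − (-30.200°)| = 45.200°.
Elevation = 90° − 45.200° = 44.8°.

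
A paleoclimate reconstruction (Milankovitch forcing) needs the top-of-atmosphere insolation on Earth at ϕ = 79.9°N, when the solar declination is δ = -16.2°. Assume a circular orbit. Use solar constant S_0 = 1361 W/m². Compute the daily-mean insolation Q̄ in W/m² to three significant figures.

cos h₀ = −tan(+79.9°) tan(-16.200°) = 1.6310 ≥ 1 ⇒ polar night, h₀ = 0 and Q̄ = 0.

Q̄ ≈ 0.00 W/m²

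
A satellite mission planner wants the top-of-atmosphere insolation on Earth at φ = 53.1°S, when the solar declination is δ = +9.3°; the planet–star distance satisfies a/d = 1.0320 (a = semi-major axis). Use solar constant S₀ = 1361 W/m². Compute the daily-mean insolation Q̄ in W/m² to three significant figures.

cos H₀ = −tan(-53.1°) tan(+9.300°) = 0.2181, H₀ = 1.3509 rad.
Bracket: H₀ sin φ sin δ + cos φ cos δ sin H₀ = 1.3509×-0.79968×0.16160 + 0.60042×0.98686×0.97593 = -0.174574 + 0.578268 = 0.403694.
Inverse-square distance factor (a/d)² = 1.0320² = 1.065024.
Q̄ = (S₀/π) × 1.065024 × [bracket] = (1361/π) × 1.065024 × 0.403694 = 186.3 W/m².

Q̄ ≈ 186 W/m²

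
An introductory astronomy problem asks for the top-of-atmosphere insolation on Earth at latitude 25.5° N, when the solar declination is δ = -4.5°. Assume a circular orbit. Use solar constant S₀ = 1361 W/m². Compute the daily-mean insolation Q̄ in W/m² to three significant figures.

cos H₀ = −tan(+25.5°) tan(-4.500°) = 0.0375, H₀ = 1.5332 rad.
Bracket: H₀ sin φ sin δ + cos φ cos δ sin H₀ = 1.5332×0.43051×-0.07846 + 0.90259×0.99692×0.99930 = -0.051788 + 0.899180 = 0.847392.
Q̄ = (S₀/π) × [bracket] = (1361/π) × 0.847392 = 367.1 W/m².

Q̄ ≈ 367 W/m²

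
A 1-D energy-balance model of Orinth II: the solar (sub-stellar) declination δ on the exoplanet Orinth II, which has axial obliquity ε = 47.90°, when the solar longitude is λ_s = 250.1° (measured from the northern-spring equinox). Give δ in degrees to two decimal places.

δ = -44.24°

sin δ = sin ε · sin λ_s = sin 47.90° × sin 250.1° = -0.697671.
δ = arcsin(-0.697671) = -44.24°.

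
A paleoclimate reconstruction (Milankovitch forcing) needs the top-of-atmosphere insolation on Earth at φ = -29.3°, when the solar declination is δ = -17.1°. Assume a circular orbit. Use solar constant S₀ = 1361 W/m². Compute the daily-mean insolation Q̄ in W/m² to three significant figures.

cos H₀ = −tan(-29.3°) tan(-17.100°) = -0.1726, H₀ = 1.7443 rad.
Bracket: H₀ sin φ sin δ + cos φ cos δ sin H₀ = 1.7443×-0.48938×-0.29404 + 0.87207×0.95579×0.98499 = 0.251000 + 0.821005 = 1.072005.
Q̄ = (S₀/π) × [bracket] = (1361/π) × 1.072005 = 464.4 W/m².

Q̄ ≈ 464 W/m²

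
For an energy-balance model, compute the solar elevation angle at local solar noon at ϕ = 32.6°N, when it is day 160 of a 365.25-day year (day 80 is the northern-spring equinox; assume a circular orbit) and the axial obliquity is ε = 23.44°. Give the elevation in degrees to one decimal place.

Solar longitude: L_s = 360° × (160 − 80)/365.25 = 78.850°.
sin δ = sin 23.44° × sin 78.850° = 0.39028, so δ = +22.972°.
At local noon the hour angle is zero, so the zenith angle equals |ϕ − δ| = |+32.6° − (+22.972°)| = 9.628°.
Elevation = 90° − 9.628° = 80.4°.

80.4°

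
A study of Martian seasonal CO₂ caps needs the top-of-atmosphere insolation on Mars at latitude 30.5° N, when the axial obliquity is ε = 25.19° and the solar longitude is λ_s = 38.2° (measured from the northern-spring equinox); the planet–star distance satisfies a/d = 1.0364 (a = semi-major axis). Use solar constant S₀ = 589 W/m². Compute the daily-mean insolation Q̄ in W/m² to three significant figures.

Solar declination: sin δ = sin ε · sin λ_s = sin 25.19° × sin 38.2° = 0.26321, so δ = +15.260°.
cos H₀ = −tan(+30.5°) tan(+15.260°) = -0.1607, H₀ = 1.7322 rad.
Bracket: H₀ sin φ sin δ + cos φ cos δ sin H₀ = 1.7322×0.50754×0.26321 + 0.86163×0.96474×0.98700 = 0.231404 + 0.820443 = 1.051847.
Inverse-square distance factor (a/d)² = 1.0364² = 1.074125.
Q̄ = (S₀/π) × 1.074125 × [bracket] = (589/π) × 1.074125 × 1.051847 = 211.8 W/m².

Q̄ ≈ 212 W/m²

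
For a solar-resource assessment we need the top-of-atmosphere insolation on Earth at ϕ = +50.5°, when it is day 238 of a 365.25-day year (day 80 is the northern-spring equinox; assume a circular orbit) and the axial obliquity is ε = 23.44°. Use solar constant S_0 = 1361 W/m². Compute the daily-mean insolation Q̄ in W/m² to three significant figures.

Solar longitude: L_s = 360° × (238 − 80)/365.25 = 155.729°.
sin δ = sin 23.44° × sin 155.729° = 0.16351, so δ = +9.411°.
cos h₀ = −tan(+50.5°) tan(+9.411°) = -0.2011, h₀ = 1.7732 rad.
Bracket: h₀ sin ϕ sin δ + cos ϕ cos δ sin h₀ = 1.7732×0.77162×0.16351 + 0.63608×0.98654×0.97958 = 0.223720 + 0.614704 = 0.838424.
Q̄ = (S_0/π) × [bracket] = (1361/π) × 0.838424 = 363.2 W/m².

Q̄ ≈ 363 W/m²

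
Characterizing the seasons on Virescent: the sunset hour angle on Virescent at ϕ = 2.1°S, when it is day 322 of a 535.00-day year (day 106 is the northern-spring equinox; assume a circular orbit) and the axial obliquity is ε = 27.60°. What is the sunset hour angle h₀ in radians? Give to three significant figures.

h₀ = 1.56 rad

Solar longitude: L_s = 360° × (322 − 106)/535.00 = 145.346°.
sin δ = sin 27.60° × sin 145.346° = 0.26344, so δ = +15.274°.
cos h₀ = −tan ϕ · tan δ = −tan(-2.1°) × tan(+15.274°) = 0.0100, so h₀ = 1.5608 rad = 89.43°.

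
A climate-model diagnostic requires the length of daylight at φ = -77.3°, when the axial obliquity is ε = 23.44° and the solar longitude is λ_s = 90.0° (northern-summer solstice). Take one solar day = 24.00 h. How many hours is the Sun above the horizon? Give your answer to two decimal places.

0.00 h

Solar declination: sin δ = sin ε · sin λ_s = sin 23.44° × sin 90.0° = 0.39779, so δ = +23.440°.
cos H₀ = −tan φ · tan δ = 1.9239 ≥ 1, so the Sun never rises (polar night) and H₀ = 0.
Daylight = 2H₀/(2π) × 24.00 h = (0.0000/π) × 24.00 = 0.00 h.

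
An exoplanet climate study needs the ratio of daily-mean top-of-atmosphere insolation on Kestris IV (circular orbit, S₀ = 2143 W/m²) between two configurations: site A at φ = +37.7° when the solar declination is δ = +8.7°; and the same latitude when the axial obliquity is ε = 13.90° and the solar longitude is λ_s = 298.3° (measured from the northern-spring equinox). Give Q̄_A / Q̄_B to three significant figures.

Q̄_A / Q̄_B ≈ 1.61

— Configuration A (φ=+37.7°):
cos H₀ = −tan(+37.7°) tan(+8.700°) = -0.1183, H₀ = 1.6893 rad.
Bracket: H₀ sin φ sin δ + cos φ cos δ sin H₀ = 1.6893×0.61153×0.15126 + 0.79122×0.98849×0.99298 = 0.156260 + 0.776623 = 0.932883.
Q̄ = (S₀/π) × [bracket] = (2143/π) × 0.932883 = 636.36 W/m².
— Configuration B (φ=+37.7°):
Solar declination: sin δ = sin ε · sin λ_s = sin 13.90° × sin 298.3° = -0.21152, so δ = -12.211°.
cos H₀ = −tan(+37.7°) tan(-12.211°) = 0.1673, H₀ = 1.4027 rad.
Bracket: H₀ sin φ sin δ + cos φ cos δ sin H₀ = 1.4027×0.61153×-0.21152 + 0.79122×0.97737×0.98591 = -0.181440 + 0.762419 = 0.580979.
Q̄ = (S₀/π) × [bracket] = (2143/π) × 0.580979 = 396.31 W/m².
Ratio Q̄_A / Q̄_B = 636.36 / 396.31 = 1.606.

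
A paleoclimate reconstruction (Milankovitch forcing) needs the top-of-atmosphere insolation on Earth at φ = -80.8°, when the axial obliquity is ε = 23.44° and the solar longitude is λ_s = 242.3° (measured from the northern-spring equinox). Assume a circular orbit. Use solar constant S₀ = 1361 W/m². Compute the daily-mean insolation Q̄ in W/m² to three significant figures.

Solar declination: sin δ = sin ε · sin λ_s = sin 23.44° × sin 242.3° = -0.35220, so δ = -20.622°.
cos H₀ = −tan(-80.8°) tan(-20.622°) = -2.3234 ≤ −1 ⇒ polar day, H₀ = π.
Bracket: H₀ sin φ sin δ + cos φ cos δ sin H₀ = 3.1416×-0.98714×-0.35220 + 0.15988×0.93592×0.00000 = 1.092242 + 0.000000 = 1.092242.
Q̄ = (S₀/π) × [bracket] = (1361/π) × 1.092242 = 473.2 W/m².

Q̄ ≈ 473 W/m²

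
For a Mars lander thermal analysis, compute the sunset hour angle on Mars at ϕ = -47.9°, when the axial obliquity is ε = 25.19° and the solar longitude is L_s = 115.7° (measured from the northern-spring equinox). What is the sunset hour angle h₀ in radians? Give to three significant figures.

Solar declination: sin δ = sin ε · sin L_s = sin 25.19° × sin 115.7° = 0.38352, so δ = +22.552°.
cos h₀ = −tan ϕ · tan δ = −tan(-47.9°) × tan(+22.552°) = 0.4596, so h₀ = 1.0933 rad = 62.64°.

h₀ = 1.09 rad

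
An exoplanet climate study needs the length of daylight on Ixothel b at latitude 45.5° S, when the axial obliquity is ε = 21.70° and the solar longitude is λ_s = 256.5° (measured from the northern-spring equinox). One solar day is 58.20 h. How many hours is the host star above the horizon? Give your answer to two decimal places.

Solar declination: sin δ = sin ε · sin λ_s = sin 21.70° × sin 256.5° = -0.35953, so δ = -21.071°.
cos H₀ = −tan φ · tan δ = −tan(-45.5°) × tan(-21.071°) = -0.3921, so H₀ = 1.9737 rad = 113.08°.
Daylight = 2H₀/(2π) × 58.20 h = (1.9737/π) × 58.20 = 36.56 h.

36.56 h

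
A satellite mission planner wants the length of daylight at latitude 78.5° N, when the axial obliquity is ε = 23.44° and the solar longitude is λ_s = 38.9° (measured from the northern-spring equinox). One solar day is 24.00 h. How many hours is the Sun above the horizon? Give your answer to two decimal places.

Solar declination: sin δ = sin ε · sin λ_s = sin 23.44° × sin 38.9° = 0.24980, so δ = +14.465°.
Sunrise equation: cos H₀ = −tan φ · tan δ = -1.2680 ≤ −1, so the Sun never sets (polar day) and H₀ = π.
Daylight = 2H₀/(2π) × 24.00 h = (3.1416/π) × 24.00 = 24.00 h.

24.00 h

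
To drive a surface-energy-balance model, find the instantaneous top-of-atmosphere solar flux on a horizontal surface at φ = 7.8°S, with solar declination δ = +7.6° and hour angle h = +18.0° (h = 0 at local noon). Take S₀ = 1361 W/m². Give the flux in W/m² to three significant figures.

cos θ_z = sin φ sin δ + cos φ cos δ cos h = -0.017949 + 0.933980 = 0.916031.
Flux = S₀ · cos θ_z = 1361 × 0.916031 = 1247 W/m².

1.25e+03 W/m²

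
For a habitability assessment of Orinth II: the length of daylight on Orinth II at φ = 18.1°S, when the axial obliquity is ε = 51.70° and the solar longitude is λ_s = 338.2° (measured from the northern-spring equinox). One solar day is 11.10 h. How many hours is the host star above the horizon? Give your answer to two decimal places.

Solar declination: sin δ = sin ε · sin λ_s = sin 51.70° × sin 338.2° = -0.29144, so δ = -16.944°.
cos H₀ = −tan φ · tan δ = −tan(-18.1°) × tan(-16.944°) = -0.0996, so H₀ = 1.6705 rad = 95.72°.
Daylight = 2H₀/(2π) × 11.10 h = (1.6705/π) × 11.10 = 5.90 h.

5.90 h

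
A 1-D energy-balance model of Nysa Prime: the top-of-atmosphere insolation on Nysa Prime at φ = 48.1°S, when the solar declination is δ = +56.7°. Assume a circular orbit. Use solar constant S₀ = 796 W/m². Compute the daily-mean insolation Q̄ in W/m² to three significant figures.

cos H₀ = −tan(-48.1°) tan(+56.700°) = 1.6967 ≥ 1 ⇒ polar night, H₀ = 0 and Q̄ = 0.

Q̄ ≈ 0.00 W/m²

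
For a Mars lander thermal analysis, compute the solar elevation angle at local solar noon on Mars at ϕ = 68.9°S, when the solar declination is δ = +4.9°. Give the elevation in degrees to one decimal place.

16.2°

At local noon the hour angle is zero, so the zenith angle equals |ϕ − δ| = |-68.9° − (+4.900°)| = 73.800°.
Elevation = 90° − 73.800° = 16.2°.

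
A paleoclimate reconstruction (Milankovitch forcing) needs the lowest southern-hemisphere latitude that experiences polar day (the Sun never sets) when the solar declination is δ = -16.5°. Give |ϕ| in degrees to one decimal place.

|ϕ| = 73.5°

Polar day requires cos h₀ = −tan ϕ tan δ ≤ −1, i.e. tan ϕ tan δ ≥ 1.
The boundary is |tan ϕ| · |tan δ| = 1, so |ϕ| = 90° − |δ| = 90° − 16.5° = 73.5° in the southern hemisphere.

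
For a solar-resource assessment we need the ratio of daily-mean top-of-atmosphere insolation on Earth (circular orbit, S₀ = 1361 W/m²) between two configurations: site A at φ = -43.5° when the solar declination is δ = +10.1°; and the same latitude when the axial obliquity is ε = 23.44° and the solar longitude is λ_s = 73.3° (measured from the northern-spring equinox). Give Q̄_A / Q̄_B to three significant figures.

Q̄_A / Q̄_B ≈ 1.72

— Configuration A (φ=-43.5°):
cos H₀ = −tan(-43.5°) tan(+10.100°) = 0.1690, H₀ = 1.4009 rad.
Bracket: H₀ sin φ sin δ + cos φ cos δ sin H₀ = 1.4009×-0.68835×0.17537 + 0.72537×0.98450×0.98561 = -0.169111 + 0.703850 = 0.534739.
Q̄ = (S₀/π) × [bracket] = (1361/π) × 0.534739 = 231.66 W/m².
— Configuration B (φ=-43.5°):
Solar declination: sin δ = sin ε · sin λ_s = sin 23.44° × sin 73.3° = 0.38101, so δ = +22.396°.
cos H₀ = −tan(-43.5°) tan(+22.396°) = 0.3911, H₀ = 1.1690 rad.
Bracket: H₀ sin φ sin δ + cos φ cos δ sin H₀ = 1.1690×-0.68835×0.38101 + 0.72537×0.92457×0.92036 = -0.306592 + 0.617244 = 0.310652.
Q̄ = (S₀/π) × [bracket] = (1361/π) × 0.310652 = 134.58 W/m².
Ratio Q̄_A / Q̄_B = 231.66 / 134.58 = 1.721.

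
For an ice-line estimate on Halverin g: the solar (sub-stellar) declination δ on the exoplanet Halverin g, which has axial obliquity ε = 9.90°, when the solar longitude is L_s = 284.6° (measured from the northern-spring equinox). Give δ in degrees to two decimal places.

δ = -9.58°

sin δ = sin ε · sin L_s = sin 9.90° × sin 284.6° = -0.166377.
δ = arcsin(-0.166377) = -9.58°.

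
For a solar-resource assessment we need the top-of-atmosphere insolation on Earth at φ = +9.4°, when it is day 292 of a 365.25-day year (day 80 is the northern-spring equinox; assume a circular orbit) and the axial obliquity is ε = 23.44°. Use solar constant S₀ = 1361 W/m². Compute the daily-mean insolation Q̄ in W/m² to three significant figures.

Solar longitude: λ_s = 360° × (292 − 80)/365.25 = 208.953°.
sin δ = sin 23.44° × sin 208.953° = -0.19256, so δ = -11.103°.
cos H₀ = −tan(+9.4°) tan(-11.103°) = 0.0325, H₀ = 1.5383 rad.
Bracket: H₀ sin φ sin δ + cos φ cos δ sin H₀ = 1.5383×0.16333×-0.19256 + 0.98657×0.98128×0.99947 = -0.048381 + 0.967588 = 0.919207.
Q̄ = (S₀/π) × [bracket] = (1361/π) × 0.919207 = 398.2 W/m².

Q̄ ≈ 398 W/m²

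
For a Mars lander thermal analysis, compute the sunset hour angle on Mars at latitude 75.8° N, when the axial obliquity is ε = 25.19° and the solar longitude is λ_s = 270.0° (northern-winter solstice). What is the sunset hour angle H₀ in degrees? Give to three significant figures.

H₀ = 0.00°

Solar declination: sin δ = sin ε · sin λ_s = sin 25.19° × sin 270.0° = -0.42562, so δ = -25.190°.
cos H₀ = −tan φ · tan δ = 1.8588 ≥ 1, so the Sun never rises (polar night) and H₀ = 0.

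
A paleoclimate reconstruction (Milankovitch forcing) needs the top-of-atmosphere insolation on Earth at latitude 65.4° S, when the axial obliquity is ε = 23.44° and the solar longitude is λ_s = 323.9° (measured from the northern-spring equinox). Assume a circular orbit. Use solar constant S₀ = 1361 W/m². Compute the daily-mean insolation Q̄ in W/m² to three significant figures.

Solar declination: sin δ = sin ε · sin λ_s = sin 23.44° × sin 323.9° = -0.23438, so δ = -13.555°.
cos H₀ = −tan(-65.4°) tan(-13.555°) = -0.5266, H₀ = 2.1254 rad.
Bracket: H₀ sin φ sin δ + cos φ cos δ sin H₀ = 2.1254×-0.90924×-0.23438 + 0.41628×0.97215×0.85012 = 0.452939 + 0.344032 = 0.796971.
Q̄ = (S₀/π) × [bracket] = (1361/π) × 0.796971 = 345.3 W/m².

Q̄ ≈ 345 W/m²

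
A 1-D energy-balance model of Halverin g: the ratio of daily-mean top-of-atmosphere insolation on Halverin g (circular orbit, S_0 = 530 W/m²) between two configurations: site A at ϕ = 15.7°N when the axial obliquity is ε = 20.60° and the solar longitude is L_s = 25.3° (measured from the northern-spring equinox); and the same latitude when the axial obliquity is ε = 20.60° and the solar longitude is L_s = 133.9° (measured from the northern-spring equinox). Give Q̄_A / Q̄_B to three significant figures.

— Configuration A (ϕ=+15.7°):
Solar declination: sin δ = sin ε · sin L_s = sin 20.60° × sin 25.3° = 0.15036, so δ = +8.648°.
cos h₀ = −tan(+15.7°) tan(+8.648°) = -0.0428, h₀ = 1.6136 rad.
Bracket: h₀ sin ϕ sin δ + cos ϕ cos δ sin h₀ = 1.6136×0.27060×0.15036 + 0.96269×0.98863×0.99909 = 0.065653 + 0.950878 = 1.016531.
Q̄ = (S_0/π) × [bracket] = (530/π) × 1.016531 = 171.49 W/m².
— Configuration B (ϕ=+15.7°):
Solar declination: sin δ = sin ε · sin L_s = sin 20.60° × sin 133.9° = 0.25352, so δ = +14.686°.
cos h₀ = −tan(+15.7°) tan(+14.686°) = -0.0737, h₀ = 1.6445 rad.
Bracket: h₀ sin ϕ sin δ + cos ϕ cos δ sin h₀ = 1.6445×0.27060×0.25352 + 0.96269×0.96733×0.99728 = 0.112817 + 0.928706 = 1.041523.
Q̄ = (S_0/π) × [bracket] = (530/π) × 1.041523 = 175.71 W/m².
Ratio Q̄_A / Q̄_B = 171.49 / 175.71 = 0.9760.

Q̄_A / Q̄_B ≈ 0.976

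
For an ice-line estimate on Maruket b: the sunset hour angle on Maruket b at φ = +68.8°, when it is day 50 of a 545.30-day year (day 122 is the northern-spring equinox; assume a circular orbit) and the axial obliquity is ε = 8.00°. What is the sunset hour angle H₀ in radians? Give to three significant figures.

H₀ = 1.30 rad

Solar longitude: λ_s = 360° × (50 − 122)/545.30 = -47.533°, i.e. -47.533° + 360° = 312.467°.
sin δ = sin 8.00° × sin 312.467° = -0.10266, so δ = -5.893°.
cos H₀ = −tan φ · tan δ = −tan(+68.8°) × tan(-5.893°) = 0.2661, so H₀ = 1.3015 rad = 74.57°.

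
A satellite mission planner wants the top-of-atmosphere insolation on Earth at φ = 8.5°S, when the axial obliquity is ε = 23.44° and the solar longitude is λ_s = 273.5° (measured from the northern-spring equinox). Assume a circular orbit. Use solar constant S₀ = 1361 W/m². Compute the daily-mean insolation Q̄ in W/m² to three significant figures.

Q̄ ≈ 434 W/m²

Solar declination: sin δ = sin ε · sin λ_s = sin 23.44° × sin 273.5° = -0.39705, so δ = -23.394°.
cos H₀ = −tan(-8.5°) tan(-23.394°) = -0.0647, H₀ = 1.6355 rad.
Bracket: H₀ sin φ sin δ + cos φ cos δ sin H₀ = 1.6355×-0.14781×-0.39705 + 0.98902×0.91780×0.99791 = 0.095984 + 0.905825 = 1.001809.
Q̄ = (S₀/π) × [bracket] = (1361/π) × 1.001809 = 434.0 W/m².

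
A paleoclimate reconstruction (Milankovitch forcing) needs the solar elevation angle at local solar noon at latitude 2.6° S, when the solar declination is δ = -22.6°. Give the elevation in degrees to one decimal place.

70.0°

At local noon the hour angle is zero, so the zenith angle equals |φ − δ| = |-2.6° − (-22.600°)| = 20.000°.
Elevation = 90° − 20.000° = 70.0°.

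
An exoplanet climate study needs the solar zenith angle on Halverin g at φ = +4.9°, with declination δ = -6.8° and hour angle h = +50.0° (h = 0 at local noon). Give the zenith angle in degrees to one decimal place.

cos θ_z = sin φ sin δ + cos φ cos δ cos h = -0.010114 + 0.635933 = 0.625819.
θ_z = arccos(0.625819) = 51.3°.

θ_z = 51.3°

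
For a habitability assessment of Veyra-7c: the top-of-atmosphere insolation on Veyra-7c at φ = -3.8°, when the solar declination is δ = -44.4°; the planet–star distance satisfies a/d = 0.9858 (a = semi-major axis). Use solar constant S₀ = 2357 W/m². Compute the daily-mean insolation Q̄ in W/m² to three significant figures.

Q̄ ≈ 574 W/m²

cos H₀ = −tan(-3.8°) tan(-44.400°) = -0.0650, H₀ = 1.6359 rad.
Bracket: H₀ sin φ sin δ + cos φ cos δ sin H₀ = 1.6359×-0.06627×-0.69966 + 0.99780×0.71447×0.99788 = 0.075851 + 0.711387 = 0.787238.
Inverse-square distance factor (a/d)² = 0.9858² = 0.971802.
Q̄ = (S₀/π) × 0.971802 × [bracket] = (2357/π) × 0.971802 × 0.787238 = 574.0 W/m².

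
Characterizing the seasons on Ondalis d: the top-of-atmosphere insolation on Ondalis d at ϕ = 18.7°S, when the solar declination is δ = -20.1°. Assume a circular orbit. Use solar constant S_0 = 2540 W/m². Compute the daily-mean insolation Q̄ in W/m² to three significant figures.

cos h₀ = −tan(-18.7°) tan(-20.100°) = -0.1239, h₀ = 1.6950 rad.
Bracket: h₀ sin ϕ sin δ + cos ϕ cos δ sin h₀ = 1.6950×-0.32061×-0.34366 + 0.94721×0.93909×0.99230 = 0.186757 + 0.882666 = 1.069423.
Q̄ = (S_0/π) × [bracket] = (2540/π) × 1.069423 = 864.6 W/m².

Q̄ ≈ 865 W/m²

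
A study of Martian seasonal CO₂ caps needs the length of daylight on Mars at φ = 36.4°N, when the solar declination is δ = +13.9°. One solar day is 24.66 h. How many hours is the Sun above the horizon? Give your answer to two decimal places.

cos H₀ = −tan φ · tan δ = −tan(+36.4°) × tan(+13.900°) = -0.1825, so H₀ = 1.7543 rad = 100.51°.
Daylight = 2H₀/(2π) × 24.66 h = (1.7543/π) × 24.66 = 13.77 h.

13.77 h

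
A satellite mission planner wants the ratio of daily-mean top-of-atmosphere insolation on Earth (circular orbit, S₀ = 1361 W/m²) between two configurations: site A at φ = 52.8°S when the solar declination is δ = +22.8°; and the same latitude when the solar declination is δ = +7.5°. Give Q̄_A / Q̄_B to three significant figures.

— Configuration A (φ=-52.8°):
cos H₀ = −tan(-52.8°) tan(+22.800°) = 0.5538, H₀ = 0.9839 rad.
Bracket: H₀ sin φ sin δ + cos φ cos δ sin H₀ = 0.9839×-0.79653×0.38752 + 0.60460×0.92186×0.83265 = -0.303702 + 0.464083 = 0.160381.
Q̄ = (S₀/π) × [bracket] = (1361/π) × 0.160381 = 69.480 W/m².
— Configuration B (φ=-52.8°):
cos H₀ = −tan(-52.8°) tan(+7.500°) = 0.1734, H₀ = 1.3965 rad.
Bracket: H₀ sin φ sin δ + cos φ cos δ sin H₀ = 1.3965×-0.79653×0.13053 + 0.60460×0.99144×0.98484 = -0.145196 + 0.590337 = 0.445141.
Q̄ = (S₀/π) × [bracket] = (1361/π) × 0.445141 = 192.84 W/m².
Ratio Q̄_A / Q̄_B = 69.480 / 192.84 = 0.3603.

Q̄_A / Q̄_B ≈ 0.360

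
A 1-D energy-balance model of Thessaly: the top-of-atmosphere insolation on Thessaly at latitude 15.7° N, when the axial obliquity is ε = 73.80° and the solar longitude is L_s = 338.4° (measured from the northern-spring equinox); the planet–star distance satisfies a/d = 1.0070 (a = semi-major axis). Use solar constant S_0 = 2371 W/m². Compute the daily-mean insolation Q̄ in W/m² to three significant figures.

Q̄ ≈ 578 W/m²

Solar declination: sin δ = sin ε · sin L_s = sin 73.80° × sin 338.4° = -0.35351, so δ = -20.702°.
cos h₀ = −tan(+15.7°) tan(-20.702°) = 0.1062, h₀ = 1.4644 rad.
Bracket: h₀ sin ϕ sin δ + cos ϕ cos δ sin h₀ = 1.4644×0.27060×-0.35351 + 0.96269×0.93543×0.99434 = -0.140084 + 0.895432 = 0.755348.
Inverse-square distance factor (a/d)² = 1.0070² = 1.014049.
Q̄ = (S_0/π) × 1.014049 × [bracket] = (2371/π) × 1.014049 × 0.755348 = 578.1 W/m².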